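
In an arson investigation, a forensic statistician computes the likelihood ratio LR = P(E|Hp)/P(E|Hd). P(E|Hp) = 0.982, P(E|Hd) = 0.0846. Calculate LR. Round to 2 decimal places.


Likelihood ratio calculation:
LR = P(E|Hp) / P(E|Hd)
LR = 0.982 / 0.0846
LR = 11.61

11.61


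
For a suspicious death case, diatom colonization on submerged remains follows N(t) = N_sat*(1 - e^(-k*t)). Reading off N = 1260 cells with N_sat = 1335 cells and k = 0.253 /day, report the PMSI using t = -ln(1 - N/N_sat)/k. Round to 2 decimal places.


PMSI from diatom colonization curve:
N / N_sat = 1260 / 1335 = 0.94382
1 - N/N_sat = 0.05618
ln(1 - N/N_sat) = -2.879194
t = -ln(1 - N/N_sat) / k = -(-2.879194) / 0.253 = 11.38 days

11.38


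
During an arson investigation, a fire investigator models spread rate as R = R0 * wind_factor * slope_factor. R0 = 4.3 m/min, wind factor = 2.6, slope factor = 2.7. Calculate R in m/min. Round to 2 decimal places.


Fire spread rate calculation:
R = R0 * wind_factor * slope_factor
= 4.3 * 2.6 * 2.7
= 11.18 * 2.7
= 30.19 m/min

30.19


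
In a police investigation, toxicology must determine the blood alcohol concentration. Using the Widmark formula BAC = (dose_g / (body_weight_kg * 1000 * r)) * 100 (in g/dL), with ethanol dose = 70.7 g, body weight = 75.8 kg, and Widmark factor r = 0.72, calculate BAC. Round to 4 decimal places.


Applying the Widmark formula:
BAC = (dose_g / (body_wt * 1000 * r)) * 100
Denominator = 75.8 * 1000 * 0.72 = 54576
BAC = (70.7 / 54576) * 100
BAC = 0.1295 g/dL

0.1295


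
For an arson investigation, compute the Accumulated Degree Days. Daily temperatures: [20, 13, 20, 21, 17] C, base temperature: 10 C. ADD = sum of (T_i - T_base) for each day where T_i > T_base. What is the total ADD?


Computing ADD day by day:
Day 1: max(0, 20 - 10) = 10
Day 2: max(0, 13 - 10) = 3
Day 3: max(0, 20 - 10) = 10
Day 4: max(0, 21 - 10) = 11
Day 5: max(0, 17 - 10) = 7
Total ADD = 41

41


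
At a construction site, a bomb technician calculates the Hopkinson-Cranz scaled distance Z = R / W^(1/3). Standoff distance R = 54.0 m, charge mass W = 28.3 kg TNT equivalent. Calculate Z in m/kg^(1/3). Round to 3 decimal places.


Scaled distance calculation:
W^(1/3) = 28.3^(1/3) = 3.047395
Z = R / W^(1/3) = 54.0 / 3.047395
Z = 17.720 m/kg^(1/3)

17.720


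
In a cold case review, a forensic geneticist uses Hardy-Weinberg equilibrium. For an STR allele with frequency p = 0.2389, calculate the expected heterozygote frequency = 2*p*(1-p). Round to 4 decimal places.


Hardy-Weinberg heterozygote frequency:
q = 1 - p = 1 - 0.2389 = 0.7611
2pq = 2 * 0.2389 * 0.7611 = 0.3637

0.3637


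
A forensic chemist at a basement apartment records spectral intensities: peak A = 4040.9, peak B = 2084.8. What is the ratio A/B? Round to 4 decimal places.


Spectral peak ratio:
Peak A = 4040.9 counts
Peak B = 2084.8 counts
Ratio = 4040.9 / 2084.8 = 1.9383

1.9383


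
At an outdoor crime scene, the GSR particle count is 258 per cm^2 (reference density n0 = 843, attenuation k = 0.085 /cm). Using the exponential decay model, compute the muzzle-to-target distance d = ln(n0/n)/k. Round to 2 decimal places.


GSR distance calculation:
n0/n = 843 / 258 = 3.267442
ln(n0/n) = 1.184007
d = 1.184007 / 0.085 = 13.93 cm

13.93


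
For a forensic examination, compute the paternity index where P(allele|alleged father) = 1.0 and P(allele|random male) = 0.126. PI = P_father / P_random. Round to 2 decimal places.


Paternity Index calculation:
PI = P(allele|father) / P(allele|random)
PI = 1.0 / 0.126
PI = 7.94

7.94


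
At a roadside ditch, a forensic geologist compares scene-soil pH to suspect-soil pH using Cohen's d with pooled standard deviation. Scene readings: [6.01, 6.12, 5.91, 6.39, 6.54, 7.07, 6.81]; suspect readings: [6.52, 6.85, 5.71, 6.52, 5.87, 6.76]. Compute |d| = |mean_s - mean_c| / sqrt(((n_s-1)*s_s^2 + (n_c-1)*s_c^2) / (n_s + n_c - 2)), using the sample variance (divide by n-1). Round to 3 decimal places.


Pooled-variance Cohen's d for soil pH comparison:
Scene mean = 44.85 / 7 = 6.407143
Suspect mean = 38.23 / 6 = 6.371667
Scene sample variance s_s^2 = 0.18449
Suspect sample variance s_c^2 = 0.222617
Pooled variance = ((n_s-1)*s_s^2 + (n_c-1)*s_c^2) / (n_s + n_c - 2) = 0.201821
Pooled SD = sqrt(0.201821) = 0.449245
Mean difference = 0.035476
|d| = |0.035476| / 0.449245 = 0.079

0.079


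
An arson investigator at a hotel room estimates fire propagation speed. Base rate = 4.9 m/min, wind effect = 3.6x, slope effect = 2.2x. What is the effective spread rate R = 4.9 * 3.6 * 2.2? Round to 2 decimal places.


Fire spread rate calculation:
R = R0 * wind_factor * slope_factor
= 4.9 * 3.6 * 2.2
= 17.64 * 2.2
= 38.81 m/min

38.81


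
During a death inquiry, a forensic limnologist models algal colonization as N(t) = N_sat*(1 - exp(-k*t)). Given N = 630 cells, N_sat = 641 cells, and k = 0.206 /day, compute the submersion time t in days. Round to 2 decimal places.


PMSI from diatom colonization curve:
N / N_sat = 630 / 641 = 0.982839
1 - N/N_sat = 0.017161
ln(1 - N/N_sat) = -4.065116
t = -ln(1 - N/N_sat) / k = -(-4.065116) / 0.206 = 19.73 days

19.73


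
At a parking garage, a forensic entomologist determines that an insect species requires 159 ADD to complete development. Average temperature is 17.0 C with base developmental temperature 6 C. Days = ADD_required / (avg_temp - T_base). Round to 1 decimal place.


Insect development time:
Effective temperature = avg_temp - T_base = 17.0 - 6 = 11.0 C
Days = ADD / effective_temp = 159 / 11.0 = 14.5 days

14.5


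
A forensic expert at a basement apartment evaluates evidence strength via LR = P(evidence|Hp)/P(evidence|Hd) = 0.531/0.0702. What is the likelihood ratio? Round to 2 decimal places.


Likelihood ratio calculation:
LR = P(E|Hp) / P(E|Hd)
LR = 0.531 / 0.0702
LR = 7.56

7.56


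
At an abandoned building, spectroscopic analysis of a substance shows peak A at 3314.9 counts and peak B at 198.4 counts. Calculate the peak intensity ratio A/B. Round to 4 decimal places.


Spectral peak ratio:
Peak A = 3314.9 counts
Peak B = 198.4 counts
Ratio = 3314.9 / 198.4 = 16.7082

16.7082


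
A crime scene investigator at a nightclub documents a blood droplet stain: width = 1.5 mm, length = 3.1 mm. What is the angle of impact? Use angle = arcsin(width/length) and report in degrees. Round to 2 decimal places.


Blood spatter impact angle calculation:
width / length = 1.5 / 3.1 = 0.483871
angle = arcsin(0.483871)
angle = 28.94 degrees

28.94


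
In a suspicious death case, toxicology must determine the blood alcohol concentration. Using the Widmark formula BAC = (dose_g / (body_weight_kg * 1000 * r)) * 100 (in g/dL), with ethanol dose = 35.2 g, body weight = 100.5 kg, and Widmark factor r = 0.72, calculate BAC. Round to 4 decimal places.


Applying the Widmark formula:
BAC = (dose_g / (body_wt * 1000 * r)) * 100
Denominator = 100.5 * 1000 * 0.72 = 72360
BAC = (35.2 / 72360) * 100
BAC = 0.0486 g/dL

0.0486


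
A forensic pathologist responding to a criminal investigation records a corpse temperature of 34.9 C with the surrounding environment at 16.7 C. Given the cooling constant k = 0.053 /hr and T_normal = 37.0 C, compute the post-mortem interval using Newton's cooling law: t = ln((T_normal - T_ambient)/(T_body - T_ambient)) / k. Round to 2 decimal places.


Using Newton's law of cooling:
t = ln((T_normal - T_ambient) / (T_body - T_ambient)) / k
T_normal - T_ambient = 20.3
T_body - T_ambient = 18.2
Ratio = 1.115385
ln(ratio) = 0.1092
t = 0.1092 / 0.053 = 2.06 hours

2.06


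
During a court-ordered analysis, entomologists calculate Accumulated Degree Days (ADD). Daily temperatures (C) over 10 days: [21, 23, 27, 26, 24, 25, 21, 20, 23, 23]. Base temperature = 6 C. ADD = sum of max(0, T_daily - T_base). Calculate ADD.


Computing ADD day by day:
Day 1: max(0, 21 - 6) = 15
Day 2: max(0, 23 - 6) = 17
Day 3: max(0, 27 - 6) = 21
Day 4: max(0, 26 - 6) = 20
Day 5: max(0, 24 - 6) = 18
Day 6: max(0, 25 - 6) = 19
Day 7: max(0, 21 - 6) = 15
Day 8: max(0, 20 - 6) = 14
Day 9: max(0, 23 - 6) = 17
Day 10: max(0, 23 - 6) = 17
Total ADD = 173

173


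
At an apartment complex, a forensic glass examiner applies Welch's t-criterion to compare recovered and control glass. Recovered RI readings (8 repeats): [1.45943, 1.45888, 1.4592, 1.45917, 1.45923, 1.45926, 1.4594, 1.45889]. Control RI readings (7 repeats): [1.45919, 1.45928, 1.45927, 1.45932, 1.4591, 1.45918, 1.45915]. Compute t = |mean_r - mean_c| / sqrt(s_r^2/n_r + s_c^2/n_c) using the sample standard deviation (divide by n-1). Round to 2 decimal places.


Welch's t-criterion for glass RI comparison:
Recovered mean = sum / n_r = 11.67346 / 8 = 1.4591825
Control mean = sum / n_c = 10.21449 / 7 = 1.4592129
Recovered sample variance s_r^2 = 4.205e-08
Control sample variance s_c^2 = 6.25714e-09
Welch SE (unpooled) = sqrt(s_r^2/n_r + s_c^2/n_c) = sqrt(5.25625e-09 + 8.93878e-10) = sqrt(6.15013e-09) = 7.84228e-05
|mean_r - mean_c| = 3.03571e-05
t = 3.03571e-05 / 7.84228e-05 = 0.39

0.39


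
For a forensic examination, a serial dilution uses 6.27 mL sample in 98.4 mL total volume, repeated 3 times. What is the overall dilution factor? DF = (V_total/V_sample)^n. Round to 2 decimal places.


Dilution factor calculation:
Single dilution = V_total / V_sample = 98.4 / 6.27 ≈ 15.69378
Number of dilutions = 3
Total DF = (98.4 / 6.27)^3 (full precision, rounded at the end) = 3865.30

3865.30


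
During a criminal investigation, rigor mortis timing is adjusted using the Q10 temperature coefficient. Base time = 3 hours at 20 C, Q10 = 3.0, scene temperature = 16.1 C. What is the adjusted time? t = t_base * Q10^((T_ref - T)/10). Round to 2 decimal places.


Rigor mortis time adjustment:
Exponent = (T_ref - T_actual) / 10 = (20 - 16.1) / 10 = 0.39
Q10 factor = 3.0^0.39 = 1.53489
t_adjusted = 3 * 1.53489 = 4.60 hours

4.60


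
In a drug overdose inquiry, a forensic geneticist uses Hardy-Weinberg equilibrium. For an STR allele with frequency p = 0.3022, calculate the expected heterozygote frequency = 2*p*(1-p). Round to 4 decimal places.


Hardy-Weinberg heterozygote frequency:
q = 1 - p = 1 - 0.3022 = 0.6978
2pq = 2 * 0.3022 * 0.6978 = 0.4218

0.4218


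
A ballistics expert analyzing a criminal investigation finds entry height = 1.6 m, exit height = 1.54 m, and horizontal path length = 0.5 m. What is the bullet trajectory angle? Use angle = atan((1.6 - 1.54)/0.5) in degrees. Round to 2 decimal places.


Bullet trajectory angle:
Height difference = 1.6 - 1.54 = 0.06 m
angle = atan(0.06 / 0.5)
angle = atan(0.12)
angle = 6.84 degrees

6.84


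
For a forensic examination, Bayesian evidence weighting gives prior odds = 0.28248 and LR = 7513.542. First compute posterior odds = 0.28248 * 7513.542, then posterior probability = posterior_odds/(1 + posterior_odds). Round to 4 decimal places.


Bayesian evidence evaluation:
Posterior odds = prior_odds * LR = 0.28248 * 7513.542 = 2122.425
Posterior probability = posterior_odds / (1 + posterior_odds)
= 2122.425 / (1 + 2122.425)
= 2122.425 / 2123.425
= 0.9995

0.9995


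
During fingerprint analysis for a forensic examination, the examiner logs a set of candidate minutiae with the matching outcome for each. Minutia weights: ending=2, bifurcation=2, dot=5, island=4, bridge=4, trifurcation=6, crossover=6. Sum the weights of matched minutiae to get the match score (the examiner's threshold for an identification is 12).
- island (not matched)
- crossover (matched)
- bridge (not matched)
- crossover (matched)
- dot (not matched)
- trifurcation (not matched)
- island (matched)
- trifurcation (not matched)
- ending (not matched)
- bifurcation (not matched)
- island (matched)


Weighted minutiae match score:
  island: not matched, +0
  crossover: matched, +6 (running total 6)
  bridge: not matched, +0
  crossover: matched, +6 (running total 12)
  dot: not matched, +0
  trifurcation: not matched, +0
  island: matched, +4 (running total 16)
  trifurcation: not matched, +0
  ending: not matched, +0
  bifurcation: not matched, +0
  island: matched, +4 (running total 20)
Total score = 20
Threshold = 12; verdict = identification

20


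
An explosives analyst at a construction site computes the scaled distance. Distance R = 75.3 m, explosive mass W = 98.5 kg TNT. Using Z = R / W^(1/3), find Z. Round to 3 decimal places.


Scaled distance calculation:
W^(1/3) = 98.5^(1/3) = 4.618264
Z = R / W^(1/3) = 75.3 / 4.618264
Z = 16.305 m/kg^(1/3)

16.305


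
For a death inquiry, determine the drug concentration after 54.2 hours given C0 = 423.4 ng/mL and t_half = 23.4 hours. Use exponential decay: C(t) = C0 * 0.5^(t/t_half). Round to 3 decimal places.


Drug concentration decay:
Number of half-lives = t / t_half = 54.2 / 23.4 = 2.316239
Decay factor = 0.5^2.316239 = 0.20079023
C(t) = 423.4 * 0.20079023 = 85.015 ng/mL

85.015


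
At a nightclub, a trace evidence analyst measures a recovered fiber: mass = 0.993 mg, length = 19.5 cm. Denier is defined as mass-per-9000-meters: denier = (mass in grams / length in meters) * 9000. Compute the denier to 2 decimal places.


Denier calculation:
Mass in grams = 0.993 mg / 1000 = 0.000993 g
Length in meters = 19.5 cm / 100 = 0.195 m
Linear density = mass / length = 0.000993 / 0.195 = 0.00509231 g/m
Denier = (g/m) * 9000 = 0.00509231 * 9000 = 45.83

45.83


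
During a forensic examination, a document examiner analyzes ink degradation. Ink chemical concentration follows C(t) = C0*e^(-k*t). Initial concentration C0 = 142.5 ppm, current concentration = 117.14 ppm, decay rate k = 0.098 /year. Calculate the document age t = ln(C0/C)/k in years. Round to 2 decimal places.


Document age estimation:
C0/C = 142.5 / 117.14 = 1.216493
ln(C0/C) = 0.195972
t = 0.195972 / 0.098 = 2.00 years

2.00


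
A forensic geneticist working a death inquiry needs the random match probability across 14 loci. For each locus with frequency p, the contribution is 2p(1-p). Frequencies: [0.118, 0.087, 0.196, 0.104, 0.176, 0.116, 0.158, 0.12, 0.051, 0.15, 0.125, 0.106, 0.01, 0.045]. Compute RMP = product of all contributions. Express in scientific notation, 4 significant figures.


Computing RMP for 14 loci:
Locus 1: 2 * 0.118 * 0.882 = 0.208152
Locus 2: 2 * 0.087 * 0.913 = 0.158862
Locus 3: 2 * 0.196 * 0.804 = 0.315168
Locus 4: 2 * 0.104 * 0.896 = 0.186368
Locus 5: 2 * 0.176 * 0.824 = 0.290048
Locus 6: 2 * 0.116 * 0.884 = 0.205088
Locus 7: 2 * 0.158 * 0.842 = 0.266072
Locus 8: 2 * 0.12 * 0.88 = 0.2112
Locus 9: 2 * 0.051 * 0.949 = 0.096798
Locus 10: 2 * 0.15 * 0.85 = 0.255
Locus 11: 2 * 0.125 * 0.875 = 0.21875
Locus 12: 2 * 0.106 * 0.894 = 0.189528
Locus 13: 2 * 0.01 * 0.99 = 0.0198
Locus 14: 2 * 0.045 * 0.955 = 0.08595
RMP = 1.131e-11

1.131e-11


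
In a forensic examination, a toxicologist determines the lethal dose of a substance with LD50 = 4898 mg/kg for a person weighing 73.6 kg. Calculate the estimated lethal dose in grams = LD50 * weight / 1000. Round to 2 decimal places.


Lethal dose calculation:
Lethal dose = LD50 * body_weight / 1000
= 4898 * 73.6 / 1000
= 360492.8 / 1000
= 360.49 g

360.49


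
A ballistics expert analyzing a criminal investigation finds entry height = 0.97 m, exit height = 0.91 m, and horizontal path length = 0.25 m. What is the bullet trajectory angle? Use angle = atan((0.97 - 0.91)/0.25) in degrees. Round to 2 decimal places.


Bullet trajectory angle:
Height difference = 0.97 - 0.91 = 0.06 m
angle = atan(0.06 / 0.25)
angle = atan(0.24)
angle = 13.50 degrees

13.50


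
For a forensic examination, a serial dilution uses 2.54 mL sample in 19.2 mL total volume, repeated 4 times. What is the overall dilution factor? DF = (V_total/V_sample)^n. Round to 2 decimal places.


Dilution factor calculation:
Single dilution = V_total / V_sample = 19.2 / 2.54 ≈ 7.559055
Number of dilutions = 4
Total DF = (19.2 / 2.54)^4 (full precision, rounded at the end) = 3264.90

3264.90


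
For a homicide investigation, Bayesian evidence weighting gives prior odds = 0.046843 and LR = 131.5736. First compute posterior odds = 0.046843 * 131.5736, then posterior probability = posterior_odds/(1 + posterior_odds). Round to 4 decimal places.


Bayesian evidence evaluation:
Posterior odds = prior_odds * LR = 0.046843 * 131.5736 = 6.163302
Posterior probability = posterior_odds / (1 + posterior_odds)
= 6.163302 / (1 + 6.163302)
= 6.163302 / 7.163302
= 0.8604

0.8604


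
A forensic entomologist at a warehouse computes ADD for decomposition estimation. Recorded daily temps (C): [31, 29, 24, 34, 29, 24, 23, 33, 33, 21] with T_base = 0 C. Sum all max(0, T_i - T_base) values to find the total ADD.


Computing ADD day by day:
Day 1: max(0, 31 - 0) = 31
Day 2: max(0, 29 - 0) = 29
Day 3: max(0, 24 - 0) = 24
Day 4: max(0, 34 - 0) = 34
Day 5: max(0, 29 - 0) = 29
Day 6: max(0, 24 - 0) = 24
Day 7: max(0, 23 - 0) = 23
Day 8: max(0, 33 - 0) = 33
Day 9: max(0, 33 - 0) = 33
Day 10: max(0, 21 - 0) = 21
Total ADD = 281

281


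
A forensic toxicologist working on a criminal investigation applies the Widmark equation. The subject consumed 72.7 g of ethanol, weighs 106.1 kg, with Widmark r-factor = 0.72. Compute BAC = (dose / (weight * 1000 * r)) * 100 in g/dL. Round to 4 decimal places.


Applying the Widmark formula:
BAC = (dose_g / (body_wt * 1000 * r)) * 100
Denominator = 106.1 * 1000 * 0.72 = 76392
BAC = (72.7 / 76392) * 100
BAC = 0.0952 g/dL

0.0952


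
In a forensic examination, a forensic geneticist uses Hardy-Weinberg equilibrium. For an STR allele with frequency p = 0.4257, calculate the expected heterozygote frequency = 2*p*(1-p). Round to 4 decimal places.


Hardy-Weinberg heterozygote frequency:
q = 1 - p = 1 - 0.4257 = 0.5743
2pq = 2 * 0.4257 * 0.5743 = 0.4890

0.4890


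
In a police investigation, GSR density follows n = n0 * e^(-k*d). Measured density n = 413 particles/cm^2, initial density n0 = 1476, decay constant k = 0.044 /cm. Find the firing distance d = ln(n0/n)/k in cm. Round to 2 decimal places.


GSR distance calculation:
n0/n = 1476 / 413 = 3.57385
ln(n0/n) = 1.273643
d = 1.273643 / 0.044 = 28.95 cm

28.95


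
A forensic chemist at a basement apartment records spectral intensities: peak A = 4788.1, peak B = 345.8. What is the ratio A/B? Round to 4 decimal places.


Spectral peak ratio:
Peak A = 4788.1 counts
Peak B = 345.8 counts
Ratio = 4788.1 / 345.8 = 13.8464

13.8464


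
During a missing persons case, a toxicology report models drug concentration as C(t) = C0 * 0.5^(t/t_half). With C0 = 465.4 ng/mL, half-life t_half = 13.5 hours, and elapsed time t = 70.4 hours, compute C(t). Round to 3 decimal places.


Drug concentration decay:
Number of half-lives = t / t_half = 70.4 / 13.5 = 5.214815
Decay factor = 0.5^5.214815 = 0.02692677
C(t) = 465.4 * 0.02692677 = 12.532 ng/mL

12.532


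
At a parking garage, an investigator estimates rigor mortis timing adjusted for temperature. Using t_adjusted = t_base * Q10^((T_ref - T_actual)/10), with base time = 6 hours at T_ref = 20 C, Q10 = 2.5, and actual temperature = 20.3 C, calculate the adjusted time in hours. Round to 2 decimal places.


Rigor mortis time adjustment:
Exponent = (T_ref - T_actual) / 10 = (20 - 20.3) / 10 = -0.03
Q10 factor = 2.5^-0.03 = 0.97289
t_adjusted = 6 * 0.97289 = 5.84 hours

5.84


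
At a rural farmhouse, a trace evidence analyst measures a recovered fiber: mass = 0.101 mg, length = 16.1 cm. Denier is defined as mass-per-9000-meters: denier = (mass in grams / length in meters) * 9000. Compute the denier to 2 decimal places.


Denier calculation:
Mass in grams = 0.101 mg / 1000 = 0.000101 g
Length in meters = 16.1 cm / 100 = 0.161 m
Linear density = mass / length = 0.000101 / 0.161 = 0.00062733 g/m
Denier = (g/m) * 9000 = 0.00062733 * 9000 = 5.65

5.65


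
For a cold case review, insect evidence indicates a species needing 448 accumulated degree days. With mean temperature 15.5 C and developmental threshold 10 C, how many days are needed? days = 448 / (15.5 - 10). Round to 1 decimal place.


Insect development time:
Effective temperature = avg_temp - T_base = 15.5 - 10 = 5.5 C
Days = ADD / effective_temp = 448 / 5.5 = 81.5 days

81.5


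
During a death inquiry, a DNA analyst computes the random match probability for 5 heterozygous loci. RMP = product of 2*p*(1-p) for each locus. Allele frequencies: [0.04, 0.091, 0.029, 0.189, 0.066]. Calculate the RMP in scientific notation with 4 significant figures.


Computing RMP for 5 loci:
Locus 1: 2 * 0.04 * 0.96 = 0.0768
Locus 2: 2 * 0.091 * 0.909 = 0.165438
Locus 3: 2 * 0.029 * 0.971 = 0.056318
Locus 4: 2 * 0.189 * 0.811 = 0.306558
Locus 5: 2 * 0.066 * 0.934 = 0.123288
RMP = 2.704e-05

2.704e-05


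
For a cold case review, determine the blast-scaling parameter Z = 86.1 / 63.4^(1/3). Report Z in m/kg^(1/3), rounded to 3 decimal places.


Scaled distance calculation:
W^(1/3) = 63.4^(1/3) = 3.987461
Z = R / W^(1/3) = 86.1 / 3.987461
Z = 21.593 m/kg^(1/3)

21.593


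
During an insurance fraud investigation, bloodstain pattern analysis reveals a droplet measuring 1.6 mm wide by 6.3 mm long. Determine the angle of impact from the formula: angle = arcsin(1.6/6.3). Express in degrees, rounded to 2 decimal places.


Blood spatter impact angle calculation:
width / length = 1.6 / 6.3 = 0.253968
angle = arcsin(0.253968)
angle = 14.71 degrees

14.71


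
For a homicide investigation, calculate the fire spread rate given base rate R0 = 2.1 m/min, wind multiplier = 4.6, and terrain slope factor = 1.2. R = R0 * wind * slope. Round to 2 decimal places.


Fire spread rate calculation:
R = R0 * wind_factor * slope_factor
= 2.1 * 4.6 * 1.2
= 9.66 * 1.2
= 11.59 m/min

11.59


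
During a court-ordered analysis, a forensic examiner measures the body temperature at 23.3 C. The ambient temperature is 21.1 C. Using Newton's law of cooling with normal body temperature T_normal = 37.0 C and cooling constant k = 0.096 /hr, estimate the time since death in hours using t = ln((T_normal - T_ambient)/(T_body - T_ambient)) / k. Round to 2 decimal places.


Using Newton's law of cooling:
t = ln((T_normal - T_ambient) / (T_body - T_ambient)) / k
T_normal - T_ambient = 15.9
T_body - T_ambient = 2.2
Ratio = 7.227273
ln(ratio) = 1.977862
t = 1.977862 / 0.096 = 20.60 hours

20.60


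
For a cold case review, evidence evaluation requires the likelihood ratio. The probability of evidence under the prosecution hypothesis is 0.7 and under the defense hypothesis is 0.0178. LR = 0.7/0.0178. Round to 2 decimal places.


Likelihood ratio calculation:
LR = P(E|Hp) / P(E|Hd)
LR = 0.7 / 0.0178
LR = 39.33

39.33


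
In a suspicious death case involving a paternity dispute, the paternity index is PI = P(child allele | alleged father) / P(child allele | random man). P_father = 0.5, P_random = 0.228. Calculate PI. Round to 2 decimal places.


Paternity Index calculation:
PI = P(allele|father) / P(allele|random)
PI = 0.5 / 0.228
PI = 2.19

2.19


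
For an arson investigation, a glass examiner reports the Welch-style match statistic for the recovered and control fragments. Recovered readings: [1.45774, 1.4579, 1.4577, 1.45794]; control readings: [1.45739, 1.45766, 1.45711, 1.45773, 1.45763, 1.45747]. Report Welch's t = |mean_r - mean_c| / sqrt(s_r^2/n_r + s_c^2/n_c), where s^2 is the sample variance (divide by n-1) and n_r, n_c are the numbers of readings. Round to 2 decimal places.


Welch's t-criterion for glass RI comparison:
Recovered mean = sum / n_r = 5.83128 / 4 = 1.45782
Control mean = sum / n_c = 8.74499 / 6 = 1.4574983
Recovered sample variance s_r^2 = 1.38667e-08
Control sample variance s_c^2 = 5.20967e-08
Welch SE (unpooled) = sqrt(s_r^2/n_r + s_c^2/n_c) = sqrt(3.46667e-09 + 8.68278e-09) = sqrt(1.21494e-08) = 0.000110224
|mean_r - mean_c| = 0.000321667
t = 0.000321667 / 0.000110224 = 2.92

2.92


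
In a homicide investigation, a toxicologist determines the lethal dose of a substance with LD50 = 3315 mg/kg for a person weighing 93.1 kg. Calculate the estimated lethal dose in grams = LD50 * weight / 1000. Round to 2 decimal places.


Lethal dose calculation:
Lethal dose = LD50 * body_weight / 1000
= 3315 * 93.1 / 1000
= 308626.5 / 1000
= 308.63 g

308.63


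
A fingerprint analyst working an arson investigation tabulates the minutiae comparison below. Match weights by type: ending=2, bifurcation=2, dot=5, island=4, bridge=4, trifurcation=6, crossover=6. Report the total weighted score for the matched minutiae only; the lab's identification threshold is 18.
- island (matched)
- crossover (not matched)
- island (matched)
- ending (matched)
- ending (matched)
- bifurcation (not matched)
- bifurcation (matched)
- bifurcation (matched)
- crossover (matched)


Weighted minutiae match score:
  island: matched, +4 (running total 4)
  crossover: not matched, +0
  island: matched, +4 (running total 8)
  ending: matched, +2 (running total 10)
  ending: matched, +2 (running total 12)
  bifurcation: not matched, +0
  bifurcation: matched, +2 (running total 14)
  bifurcation: matched, +2 (running total 16)
  crossover: matched, +6 (running total 22)
Total score = 22
Threshold = 18; verdict = identification

22


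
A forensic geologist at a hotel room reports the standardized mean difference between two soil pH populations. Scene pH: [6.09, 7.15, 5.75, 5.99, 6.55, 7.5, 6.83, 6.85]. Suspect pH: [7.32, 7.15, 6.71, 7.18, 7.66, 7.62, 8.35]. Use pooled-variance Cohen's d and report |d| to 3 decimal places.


Pooled-variance Cohen's d for soil pH comparison:
Scene mean = 52.71 / 8 = 6.58875
Suspect mean = 51.99 / 7 = 7.427143
Scene sample variance s_s^2 = 0.369155
Suspect sample variance s_c^2 = 0.26779
Pooled variance = ((n_s-1)*s_s^2 + (n_c-1)*s_c^2) / (n_s + n_c - 2) = 0.322372
Pooled SD = sqrt(0.322372) = 0.567778
Mean difference = -0.838393
|d| = |-0.838393| / 0.567778 = 1.477

1.477


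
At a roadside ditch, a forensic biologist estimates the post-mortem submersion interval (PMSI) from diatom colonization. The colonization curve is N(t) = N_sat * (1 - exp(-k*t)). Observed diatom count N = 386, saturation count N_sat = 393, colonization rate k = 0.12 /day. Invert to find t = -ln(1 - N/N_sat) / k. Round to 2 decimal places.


PMSI from diatom colonization curve:
N / N_sat = 386 / 393 = 0.982188
1 - N/N_sat = 0.017812
ln(1 - N/N_sat) = -4.027883
t = -ln(1 - N/N_sat) / k = -(-4.027883) / 0.12 = 33.57 days

33.57


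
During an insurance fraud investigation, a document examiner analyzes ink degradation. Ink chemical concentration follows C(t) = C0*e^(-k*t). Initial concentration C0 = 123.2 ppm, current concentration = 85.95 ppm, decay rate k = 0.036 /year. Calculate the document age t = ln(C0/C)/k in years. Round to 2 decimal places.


Document age estimation:
C0/C = 123.2 / 85.95 = 1.433392
ln(C0/C) = 0.360044
t = 0.360044 / 0.036 = 10.00 years

10.00


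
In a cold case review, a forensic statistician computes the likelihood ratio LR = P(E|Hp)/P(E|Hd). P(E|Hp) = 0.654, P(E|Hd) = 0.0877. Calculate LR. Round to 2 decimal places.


Likelihood ratio calculation:
LR = P(E|Hp) / P(E|Hd)
LR = 0.654 / 0.0877
LR = 7.46

7.46


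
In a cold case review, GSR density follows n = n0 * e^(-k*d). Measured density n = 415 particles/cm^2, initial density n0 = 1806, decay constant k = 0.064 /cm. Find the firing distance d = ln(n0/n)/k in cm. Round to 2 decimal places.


GSR distance calculation:
n0/n = 1806 / 415 = 4.351807
ln(n0/n) = 1.470591
d = 1.470591 / 0.064 = 22.98 cm

22.98


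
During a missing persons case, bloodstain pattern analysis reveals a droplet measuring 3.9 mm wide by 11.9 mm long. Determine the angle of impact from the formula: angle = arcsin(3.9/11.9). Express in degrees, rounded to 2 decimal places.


Blood spatter impact angle calculation:
width / length = 3.9 / 11.9 = 0.327731
angle = arcsin(0.327731)
angle = 19.13 degrees

19.13


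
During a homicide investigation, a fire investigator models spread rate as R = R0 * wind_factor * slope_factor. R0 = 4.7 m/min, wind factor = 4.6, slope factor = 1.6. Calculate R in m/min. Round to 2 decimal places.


Fire spread rate calculation:
R = R0 * wind_factor * slope_factor
= 4.7 * 4.6 * 1.6
= 21.62 * 1.6
= 34.59 m/min

34.59


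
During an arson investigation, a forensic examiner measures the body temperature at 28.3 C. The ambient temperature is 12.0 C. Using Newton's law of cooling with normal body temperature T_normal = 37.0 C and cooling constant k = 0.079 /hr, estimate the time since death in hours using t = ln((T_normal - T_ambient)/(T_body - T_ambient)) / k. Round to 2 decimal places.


Using Newton's law of cooling:
t = ln((T_normal - T_ambient) / (T_body - T_ambient)) / k
T_normal - T_ambient = 25.0
T_body - T_ambient = 16.3
Ratio = 1.533742
ln(ratio) = 0.427711
t = 0.427711 / 0.079 = 5.41 hours

5.41


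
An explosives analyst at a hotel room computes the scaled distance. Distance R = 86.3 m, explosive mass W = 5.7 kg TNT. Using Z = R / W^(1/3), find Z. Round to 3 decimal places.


Scaled distance calculation:
W^(1/3) = 5.7^(1/3) = 1.786316
Z = R / W^(1/3) = 86.3 / 1.786316
Z = 48.312 m/kg^(1/3)

48.312


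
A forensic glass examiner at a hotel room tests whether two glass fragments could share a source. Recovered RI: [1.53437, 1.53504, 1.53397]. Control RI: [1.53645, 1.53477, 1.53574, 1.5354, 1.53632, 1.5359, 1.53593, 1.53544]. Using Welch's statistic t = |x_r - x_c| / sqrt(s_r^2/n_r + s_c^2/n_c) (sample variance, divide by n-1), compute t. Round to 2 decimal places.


Welch's t-criterion for glass RI comparison:
Recovered mean = sum / n_r = 4.60338 / 3 = 1.53446
Control mean = sum / n_c = 12.28595 / 8 = 1.5357437
Recovered sample variance s_r^2 = 2.923e-07
Control sample variance s_c^2 = 2.92655e-07
Welch SE (unpooled) = sqrt(s_r^2/n_r + s_c^2/n_c) = sqrt(9.74333e-08 + 3.65819e-08) = sqrt(1.34015e-07) = 0.000366081
|mean_r - mean_c| = 0.00128375
t = 0.00128375 / 0.000366081 = 3.51

3.51


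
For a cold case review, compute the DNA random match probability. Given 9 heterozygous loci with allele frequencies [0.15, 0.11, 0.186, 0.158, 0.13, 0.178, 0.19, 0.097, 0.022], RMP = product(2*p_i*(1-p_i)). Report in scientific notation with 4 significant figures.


Computing RMP for 9 loci:
Locus 1: 2 * 0.15 * 0.85 = 0.255
Locus 2: 2 * 0.11 * 0.89 = 0.1958
Locus 3: 2 * 0.186 * 0.814 = 0.302808
Locus 4: 2 * 0.158 * 0.842 = 0.266072
Locus 5: 2 * 0.13 * 0.87 = 0.2262
Locus 6: 2 * 0.178 * 0.822 = 0.292632
Locus 7: 2 * 0.19 * 0.81 = 0.3078
Locus 8: 2 * 0.097 * 0.903 = 0.175182
Locus 9: 2 * 0.022 * 0.978 = 0.043032
RMP = 6.179e-07

6.179e-07


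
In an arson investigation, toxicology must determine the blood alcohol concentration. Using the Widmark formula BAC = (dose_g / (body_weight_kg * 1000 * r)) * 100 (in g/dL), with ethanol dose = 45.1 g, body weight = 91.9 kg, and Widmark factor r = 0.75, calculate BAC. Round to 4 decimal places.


Applying the Widmark formula:
BAC = (dose_g / (body_wt * 1000 * r)) * 100
Denominator = 91.9 * 1000 * 0.75 = 68925
BAC = (45.1 / 68925) * 100
BAC = 0.0654 g/dL

0.0654


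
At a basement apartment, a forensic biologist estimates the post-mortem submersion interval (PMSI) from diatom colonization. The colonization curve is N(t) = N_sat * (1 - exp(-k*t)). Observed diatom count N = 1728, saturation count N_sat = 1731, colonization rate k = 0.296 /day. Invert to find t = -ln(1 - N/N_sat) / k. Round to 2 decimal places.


PMSI from diatom colonization curve:
N / N_sat = 1728 / 1731 = 0.998267
1 - N/N_sat = 0.001733
ln(1 - N/N_sat) = -6.357901
t = -ln(1 - N/N_sat) / k = -(-6.357901) / 0.296 = 21.48 days

21.48


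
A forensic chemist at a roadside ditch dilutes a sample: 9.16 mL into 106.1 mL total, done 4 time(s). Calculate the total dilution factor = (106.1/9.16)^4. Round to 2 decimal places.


Dilution factor calculation:
Single dilution = V_total / V_sample = 106.1 / 9.16 ≈ 11.582969
Number of dilutions = 4
Total DF = (106.1 / 9.16)^4 (full precision, rounded at the end) = 18000.30

18000.30


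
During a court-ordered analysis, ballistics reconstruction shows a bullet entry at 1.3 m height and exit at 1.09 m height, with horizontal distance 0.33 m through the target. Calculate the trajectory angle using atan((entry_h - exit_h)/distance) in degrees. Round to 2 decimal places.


Bullet trajectory angle:
Height difference = 1.3 - 1.09 = 0.21 m
angle = atan(0.21 / 0.33)
angle = atan(0.636364)
angle = 32.47 degrees

32.47


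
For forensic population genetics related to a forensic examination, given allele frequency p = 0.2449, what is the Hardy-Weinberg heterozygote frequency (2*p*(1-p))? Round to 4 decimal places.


Hardy-Weinberg heterozygote frequency:
q = 1 - p = 1 - 0.2449 = 0.7551
2pq = 2 * 0.2449 * 0.7551 = 0.3698

0.3698


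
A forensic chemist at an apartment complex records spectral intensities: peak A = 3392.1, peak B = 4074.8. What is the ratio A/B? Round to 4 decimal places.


Spectral peak ratio:
Peak A = 3392.1 counts
Peak B = 4074.8 counts
Ratio = 3392.1 / 4074.8 = 0.8325

0.8325


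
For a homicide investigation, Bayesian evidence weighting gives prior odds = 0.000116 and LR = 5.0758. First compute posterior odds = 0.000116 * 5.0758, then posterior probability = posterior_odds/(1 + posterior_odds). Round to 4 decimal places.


Bayesian evidence evaluation:
Posterior odds = prior_odds * LR = 0.000116 * 5.0758 = 0.0005887928
Posterior probability = posterior_odds / (1 + posterior_odds)
= 0.0005887928 / (1 + 0.0005887928)
= 0.0005887928 / 1.0005887928
= 0.0006

0.0006


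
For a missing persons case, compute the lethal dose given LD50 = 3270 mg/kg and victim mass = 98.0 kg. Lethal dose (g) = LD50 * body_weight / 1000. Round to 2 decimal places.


Lethal dose calculation:
Lethal dose = LD50 * body_weight / 1000
= 3270 * 98.0 / 1000
= 320460 / 1000
= 320.46 g

320.46


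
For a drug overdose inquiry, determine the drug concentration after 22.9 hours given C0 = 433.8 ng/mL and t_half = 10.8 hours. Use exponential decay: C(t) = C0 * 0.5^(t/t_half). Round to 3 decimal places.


Drug concentration decay:
Number of half-lives = t / t_half = 22.9 / 10.8 = 2.12037
Decay factor = 0.5^2.12037 = 0.22998792
C(t) = 433.8 * 0.22998792 = 99.769 ng/mL

99.769


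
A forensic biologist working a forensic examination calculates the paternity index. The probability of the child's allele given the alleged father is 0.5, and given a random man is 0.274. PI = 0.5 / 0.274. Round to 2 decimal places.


Paternity Index calculation:
PI = P(allele|father) / P(allele|random)
PI = 0.5 / 0.274
PI = 1.82

1.82


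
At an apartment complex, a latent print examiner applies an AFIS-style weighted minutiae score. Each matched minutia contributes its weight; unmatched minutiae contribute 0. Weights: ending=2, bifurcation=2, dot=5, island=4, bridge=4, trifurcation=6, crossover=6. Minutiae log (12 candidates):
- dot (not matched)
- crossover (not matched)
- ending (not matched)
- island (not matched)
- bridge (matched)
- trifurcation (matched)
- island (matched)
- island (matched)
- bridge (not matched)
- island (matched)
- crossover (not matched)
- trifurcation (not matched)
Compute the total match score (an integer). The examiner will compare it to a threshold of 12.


Weighted minutiae match score:
  dot: not matched, +0
  crossover: not matched, +0
  ending: not matched, +0
  island: not matched, +0
  bridge: matched, +4 (running total 4)
  trifurcation: matched, +6 (running total 10)
  island: matched, +4 (running total 14)
  island: matched, +4 (running total 18)
  bridge: not matched, +0
  island: matched, +4 (running total 22)
  crossover: not matched, +0
  trifurcation: not matched, +0
Total score = 22
Threshold = 12; verdict = identification

22


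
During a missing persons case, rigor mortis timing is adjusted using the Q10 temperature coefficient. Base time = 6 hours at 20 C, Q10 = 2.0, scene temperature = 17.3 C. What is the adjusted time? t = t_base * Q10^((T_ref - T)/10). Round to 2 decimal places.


Rigor mortis time adjustment:
Exponent = (T_ref - T_actual) / 10 = (20 - 17.3) / 10 = 0.27
Q10 factor = 2.0^0.27 = 1.20581
t_adjusted = 6 * 1.20581 = 7.23 hours

7.23


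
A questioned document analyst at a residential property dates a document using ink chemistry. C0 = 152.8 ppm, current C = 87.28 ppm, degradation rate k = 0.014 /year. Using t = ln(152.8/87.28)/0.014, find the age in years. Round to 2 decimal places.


Document age estimation:
C0/C = 152.8 / 87.28 = 1.750687
ln(C0/C) = 0.560008
t = 0.560008 / 0.014 = 40.00 years

40.00


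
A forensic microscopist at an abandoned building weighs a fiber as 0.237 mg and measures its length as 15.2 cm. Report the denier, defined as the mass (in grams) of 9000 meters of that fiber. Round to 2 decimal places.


Denier calculation:
Mass in grams = 0.237 mg / 1000 = 0.000237 g
Length in meters = 15.2 cm / 100 = 0.152 m
Linear density = mass / length = 0.000237 / 0.152 = 0.00155921 g/m
Denier = (g/m) * 9000 = 0.00155921 * 9000 = 14.03

14.03


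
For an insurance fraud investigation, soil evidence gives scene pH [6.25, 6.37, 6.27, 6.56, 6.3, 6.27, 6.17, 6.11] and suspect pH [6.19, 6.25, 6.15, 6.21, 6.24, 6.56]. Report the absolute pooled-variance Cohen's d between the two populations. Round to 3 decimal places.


Pooled-variance Cohen's d for soil pH comparison:
Scene mean = 50.3 / 8 = 6.2875
Suspect mean = 37.6 / 6 = 6.266667
Scene sample variance s_s^2 = 0.018364
Suspect sample variance s_c^2 = 0.021947
Pooled variance = ((n_s-1)*s_s^2 + (n_c-1)*s_c^2) / (n_s + n_c - 2) = 0.019857
Pooled SD = sqrt(0.019857) = 0.140915
Mean difference = 0.020833
|d| = |0.020833| / 0.140915 = 0.148

0.148


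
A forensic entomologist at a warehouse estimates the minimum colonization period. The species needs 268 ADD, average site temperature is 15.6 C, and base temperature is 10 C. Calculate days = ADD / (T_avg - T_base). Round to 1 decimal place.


Insect development time:
Effective temperature = avg_temp - T_base = 15.6 - 10 = 5.6 C
Days = ADD / effective_temp = 268 / 5.6 = 47.9 days

47.9


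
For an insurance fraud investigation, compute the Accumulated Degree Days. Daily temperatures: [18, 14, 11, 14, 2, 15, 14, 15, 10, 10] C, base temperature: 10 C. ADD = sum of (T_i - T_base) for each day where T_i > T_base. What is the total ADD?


Computing ADD day by day:
Day 1: max(0, 18 - 10) = 8
Day 2: max(0, 14 - 10) = 4
Day 3: max(0, 11 - 10) = 1
Day 4: max(0, 14 - 10) = 4
Day 5: max(0, 2 - 10) = 0
Day 6: max(0, 15 - 10) = 5
Day 7: max(0, 14 - 10) = 4
Day 8: max(0, 15 - 10) = 5
Day 9: max(0, 10 - 10) = 0
Day 10: max(0, 10 - 10) = 0
Total ADD = 31

31


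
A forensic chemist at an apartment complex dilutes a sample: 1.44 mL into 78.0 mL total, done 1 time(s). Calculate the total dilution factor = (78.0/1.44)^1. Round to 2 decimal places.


Dilution factor calculation:
Single dilution = V_total / V_sample = 78.0 / 1.44 ≈ 54.166667
Number of dilutions = 1
Total DF = (78.0 / 1.44)^1 (full precision, rounded at the end) = 54.17

54.17


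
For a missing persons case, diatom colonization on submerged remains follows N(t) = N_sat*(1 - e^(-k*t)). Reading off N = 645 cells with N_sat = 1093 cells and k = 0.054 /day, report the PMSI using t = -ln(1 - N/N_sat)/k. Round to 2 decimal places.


PMSI from diatom colonization curve:
N / N_sat = 645 / 1093 = 0.590119
1 - N/N_sat = 0.409881
ln(1 - N/N_sat) = -0.891888
t = -ln(1 - N/N_sat) / k = -(-0.891888) / 0.054 = 16.52 days

16.52


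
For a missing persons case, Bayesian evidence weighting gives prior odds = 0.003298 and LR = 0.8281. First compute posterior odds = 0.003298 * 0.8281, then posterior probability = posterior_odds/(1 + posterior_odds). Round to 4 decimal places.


Bayesian evidence evaluation:
Posterior odds = prior_odds * LR = 0.003298 * 0.8281 = 0.002731074
Posterior probability = posterior_odds / (1 + posterior_odds)
= 0.002731074 / (1 + 0.002731074)
= 0.002731074 / 1.002731074
= 0.0027

0.0027


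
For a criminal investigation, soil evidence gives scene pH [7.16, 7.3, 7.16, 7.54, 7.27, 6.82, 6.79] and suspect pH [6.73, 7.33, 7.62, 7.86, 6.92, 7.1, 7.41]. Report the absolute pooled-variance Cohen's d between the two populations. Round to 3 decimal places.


Pooled-variance Cohen's d for soil pH comparison:
Scene mean = 50.04 / 7 = 7.148571
Suspect mean = 50.97 / 7 = 7.281429
Scene sample variance s_s^2 = 0.071281
Suspect sample variance s_c^2 = 0.155981
Pooled variance = ((n_s-1)*s_s^2 + (n_c-1)*s_c^2) / (n_s + n_c - 2) = 0.113631
Pooled SD = sqrt(0.113631) = 0.337092
Mean difference = -0.132857
|d| = |-0.132857| / 0.337092 = 0.394

0.394
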